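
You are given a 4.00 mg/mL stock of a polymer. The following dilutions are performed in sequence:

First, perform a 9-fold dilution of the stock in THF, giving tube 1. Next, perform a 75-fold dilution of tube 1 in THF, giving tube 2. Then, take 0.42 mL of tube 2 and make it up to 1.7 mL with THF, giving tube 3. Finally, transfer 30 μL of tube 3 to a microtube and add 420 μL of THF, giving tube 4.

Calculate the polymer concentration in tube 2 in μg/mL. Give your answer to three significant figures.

5.93 μg/mL

Step 1: 9-fold → factor 9
Step 2: 75-fold → factor 75
Dilution factor through tube 2 = 9 × 75 = 675
[tube 2] = 4.00 mg/mL / 675 = 0.005926 mg/mL = 5.93 μg/mL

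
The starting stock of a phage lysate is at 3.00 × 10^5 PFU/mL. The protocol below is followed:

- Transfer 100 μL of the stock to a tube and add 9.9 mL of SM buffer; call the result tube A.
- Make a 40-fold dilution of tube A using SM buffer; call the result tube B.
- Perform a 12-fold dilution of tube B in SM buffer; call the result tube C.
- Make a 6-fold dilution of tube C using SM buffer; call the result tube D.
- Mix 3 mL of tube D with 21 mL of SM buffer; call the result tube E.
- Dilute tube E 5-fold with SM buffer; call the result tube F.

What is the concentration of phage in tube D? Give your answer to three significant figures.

1.04 PFU/mL

Step 1: 100 μL + 9.9 mL = 10000 μL total → factor 10000/100 = 100
Step 2: 40-fold → factor 40
Step 3: 12-fold → factor 12
Step 4: 6-fold → factor 6
Dilution factor through tube D = 100 × 40 × 12 × 6 = 2.88 × 10^5
[tube D] = 3.00 × 10^5 PFU/mL / 2.88 × 10^5 = 1.04 PFU/mL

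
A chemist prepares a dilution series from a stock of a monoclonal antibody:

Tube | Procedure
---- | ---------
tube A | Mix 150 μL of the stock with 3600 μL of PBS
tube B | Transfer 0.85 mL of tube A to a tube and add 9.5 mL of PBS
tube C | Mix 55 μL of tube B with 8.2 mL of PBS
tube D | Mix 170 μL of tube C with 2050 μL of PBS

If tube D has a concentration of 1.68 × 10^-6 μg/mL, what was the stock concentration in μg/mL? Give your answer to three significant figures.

Step 1: 150 μL + 3600 μL = 3750 μL total → factor 3750/150 = 25
Step 2: 0.85 mL + 9.5 mL = 10.35 mL total → factor 10.35/0.85 = 12.176
Step 3: 55 μL + 8.2 mL = 8255 μL total → factor 8255/55 = 150.09
Step 4: 170 μL + 2050 μL = 2220 μL total → factor 2220/170 = 13.059
Overall dilution factor = 25 × 12.176 × 150.09 × 13.059 = 5.9665 × 10^5
Stock = 1.68 × 10^-6 μg/mL × 5.9665 × 10^5 = 1.00 μg/mL

1.00 μg/mL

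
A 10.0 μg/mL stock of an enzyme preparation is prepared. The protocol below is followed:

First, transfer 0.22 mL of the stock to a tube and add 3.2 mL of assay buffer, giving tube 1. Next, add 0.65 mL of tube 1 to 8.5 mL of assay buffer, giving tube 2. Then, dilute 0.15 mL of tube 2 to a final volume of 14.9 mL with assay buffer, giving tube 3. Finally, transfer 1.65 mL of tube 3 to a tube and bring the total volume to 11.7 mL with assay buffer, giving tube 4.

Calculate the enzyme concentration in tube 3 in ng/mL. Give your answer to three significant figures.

Step 1: 0.22 mL + 3.2 mL = 3.42 mL total → factor 3.42/0.22 = 15.545
Step 2: 0.65 mL + 8.5 mL = 9.15 mL total → factor 9.15/0.65 = 14.077
Step 3: 0.15 mL brought to 14.9 mL → factor 14.9/0.15 = 99.333
Dilution factor through tube 3 = 15.545 × 14.077 × 99.333 = 21737
[tube 3] = 10.0 μg/mL / 21737 = 0.0004600 μg/mL = 0.460 ng/mL

0.460 ng/mL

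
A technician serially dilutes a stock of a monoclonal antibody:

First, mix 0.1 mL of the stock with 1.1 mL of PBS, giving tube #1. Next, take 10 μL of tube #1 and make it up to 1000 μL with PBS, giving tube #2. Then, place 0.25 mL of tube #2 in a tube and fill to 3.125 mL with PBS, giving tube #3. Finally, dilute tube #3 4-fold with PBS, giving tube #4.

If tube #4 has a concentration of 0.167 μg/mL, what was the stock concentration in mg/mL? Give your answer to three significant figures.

10.0 mg/mL

Step 1: 0.1 mL + 1.1 mL = 1.2 mL total → factor 1.2/0.1 = 12
Step 2: 10 μL brought to 1000 μL → factor 1000/10 = 100
Step 3: 0.25 mL brought to 3.125 mL → factor 3.125/0.25 = 12.5
Step 4: 4-fold → factor 4
Overall dilution factor = 12 × 100 × 12.5 × 4 = 60000
Stock = 0.167 μg/mL × 60000 = 1.002 × 10^4 μg/mL = 10.0 mg/mL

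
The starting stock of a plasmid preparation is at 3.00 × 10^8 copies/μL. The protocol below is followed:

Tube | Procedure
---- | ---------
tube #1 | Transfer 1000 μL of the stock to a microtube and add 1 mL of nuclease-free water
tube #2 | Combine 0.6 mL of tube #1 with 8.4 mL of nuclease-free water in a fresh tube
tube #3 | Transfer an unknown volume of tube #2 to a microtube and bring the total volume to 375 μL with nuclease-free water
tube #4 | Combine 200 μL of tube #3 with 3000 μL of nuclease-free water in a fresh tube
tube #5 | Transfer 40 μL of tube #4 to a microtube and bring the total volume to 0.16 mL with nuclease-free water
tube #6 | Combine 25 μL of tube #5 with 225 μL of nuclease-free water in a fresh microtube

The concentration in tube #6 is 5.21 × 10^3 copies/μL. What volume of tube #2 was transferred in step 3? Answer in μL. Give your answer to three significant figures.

Step 1: 1000 μL + 1 mL = 2000 μL total → factor 2000/1000 = 2
Step 2: 0.6 mL + 8.4 mL = 9 mL total → factor 9/0.6 = 15
Step 3: v brought to 375 μL → factor = 375 μL/v
Step 4: 200 μL + 3000 μL = 3200 μL total → factor 3200/200 = 16
Step 5: 40 μL brought to 0.16 mL → factor 160/40 = 4
Step 6: 25 μL + 225 μL = 250 μL total → factor 250/25 = 10
Product of known-step factors = 19200
Overall factor = 3.00 × 10^8 copies/μL / (5.21 × 10^3 copies/μL) = 57582
Step-3 factor = 57582 / 19200 = 2.999
v = 375 μL / 2.999 = 125 μL

125 μL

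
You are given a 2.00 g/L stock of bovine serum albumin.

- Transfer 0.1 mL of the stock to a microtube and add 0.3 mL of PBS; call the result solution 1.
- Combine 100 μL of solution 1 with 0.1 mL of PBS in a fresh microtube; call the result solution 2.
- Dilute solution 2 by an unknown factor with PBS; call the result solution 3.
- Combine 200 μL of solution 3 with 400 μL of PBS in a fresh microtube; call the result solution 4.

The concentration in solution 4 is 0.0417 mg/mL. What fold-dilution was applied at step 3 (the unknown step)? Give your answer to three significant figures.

Step 1: 0.1 mL + 0.3 mL = 0.4 mL total → factor 0.4/0.1 = 4
Step 2: 100 μL + 0.1 mL = 200 μL total → factor 200/100 = 2
Step 3: unknown factor x
Step 4: 200 μL + 400 μL = 600 μL total → factor 600/200 = 3
Product of known-step factors = 24
Overall factor = 2.00 g/L / (0.0417 mg/mL) = 47.962
x = 47.962 / 24 = 2.00

2.00-fold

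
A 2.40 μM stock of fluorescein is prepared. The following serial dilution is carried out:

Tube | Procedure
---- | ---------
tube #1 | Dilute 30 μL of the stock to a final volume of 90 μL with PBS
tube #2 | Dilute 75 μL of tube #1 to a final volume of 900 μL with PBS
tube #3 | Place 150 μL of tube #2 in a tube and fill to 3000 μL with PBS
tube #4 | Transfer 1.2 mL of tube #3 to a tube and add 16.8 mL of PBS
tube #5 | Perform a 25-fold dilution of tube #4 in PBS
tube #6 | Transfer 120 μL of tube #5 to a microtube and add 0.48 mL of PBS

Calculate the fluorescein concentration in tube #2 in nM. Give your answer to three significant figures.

66.7 nM

Step 1: 30 μL brought to 90 μL → factor 90/30 = 3
Step 2: 75 μL brought to 900 μL → factor 900/75 = 12
Dilution factor through tube #2 = 3 × 12 = 36
[tube #2] = 2.40 μM / 36 = 0.06667 μM = 66.7 nM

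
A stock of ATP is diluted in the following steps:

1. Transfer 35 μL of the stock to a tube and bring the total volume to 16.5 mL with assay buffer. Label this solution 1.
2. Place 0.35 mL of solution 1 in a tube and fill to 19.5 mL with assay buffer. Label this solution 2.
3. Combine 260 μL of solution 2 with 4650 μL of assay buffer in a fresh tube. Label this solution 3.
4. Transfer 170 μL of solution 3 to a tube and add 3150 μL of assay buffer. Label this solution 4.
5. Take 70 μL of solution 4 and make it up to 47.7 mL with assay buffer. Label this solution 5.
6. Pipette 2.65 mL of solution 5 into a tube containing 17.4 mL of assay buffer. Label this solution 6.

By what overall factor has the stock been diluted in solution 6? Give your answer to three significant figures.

4.99 × 10^10

Step 1: 35 μL brought to 16.5 mL → factor 16500/35 = 471.43
Step 2: 0.35 mL brought to 19.5 mL → factor 19.5/0.35 = 55.714
Step 3: 260 μL + 4650 μL = 4910 μL total → factor 4910/260 = 18.885
Step 4: 170 μL + 3150 μL = 3320 μL total → factor 3320/170 = 19.529
Step 5: 70 μL brought to 47.7 mL → factor 47700/70 = 681.43
Step 6: 2.65 mL + 17.4 mL = 20.05 mL total → factor 20.05/2.65 = 7.566
Overall dilution factor = 471.43 × 55.714 × 18.885 × 19.529 × 681.43 × 7.566 = 4.9942 × 10^10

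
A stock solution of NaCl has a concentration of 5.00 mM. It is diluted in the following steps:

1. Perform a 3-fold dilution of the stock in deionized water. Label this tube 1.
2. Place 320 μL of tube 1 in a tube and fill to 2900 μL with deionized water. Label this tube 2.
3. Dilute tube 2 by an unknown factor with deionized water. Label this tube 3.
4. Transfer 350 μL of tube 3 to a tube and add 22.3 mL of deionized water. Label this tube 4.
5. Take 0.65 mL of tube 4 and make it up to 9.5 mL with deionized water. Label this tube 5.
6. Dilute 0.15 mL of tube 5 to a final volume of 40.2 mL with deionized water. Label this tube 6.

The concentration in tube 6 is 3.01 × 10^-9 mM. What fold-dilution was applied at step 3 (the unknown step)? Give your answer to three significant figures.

241-fold

Step 1: 3-fold → factor 3
Step 2: 320 μL brought to 2900 μL → factor 2900/320 = 9.0625
Step 3: unknown factor x
Step 4: 350 μL + 22.3 mL = 22650 μL total → factor 22650/350 = 64.714
Step 5: 0.65 mL brought to 9.5 mL → factor 9.5/0.65 = 14.615
Step 6: 0.15 mL brought to 40.2 mL → factor 40.2/0.15 = 268
Product of known-step factors = 6.8915 × 10^6
Overall factor = 5.00 mM / (3.01 × 10^-9 mM) = 1.6611 × 10^9
x = 1.6611 × 10^9 / 6.8915 × 10^6 = 241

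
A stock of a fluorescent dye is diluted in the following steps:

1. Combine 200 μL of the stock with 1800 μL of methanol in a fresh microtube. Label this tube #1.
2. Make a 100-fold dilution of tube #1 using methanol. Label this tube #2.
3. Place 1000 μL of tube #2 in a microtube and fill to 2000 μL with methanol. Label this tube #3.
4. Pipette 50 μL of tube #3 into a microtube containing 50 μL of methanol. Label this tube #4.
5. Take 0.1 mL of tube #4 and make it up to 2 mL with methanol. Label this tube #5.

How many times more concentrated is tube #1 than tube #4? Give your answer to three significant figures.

Step 1: 200 μL + 1800 μL = 2000 μL total → factor 2000/200 = 10
Step 2: 100-fold → factor 100
Step 3: 1000 μL brought to 2000 μL → factor 2000/1000 = 2
Step 4: 50 μL + 50 μL = 100 μL total → factor 100/50 = 2
Dilution factor to tube #1 = 10; to tube #4 = 4000
[tube #1]/[tube #4] = (factor to tube #4)/(factor to tube #1) = 4000/10 = 400

400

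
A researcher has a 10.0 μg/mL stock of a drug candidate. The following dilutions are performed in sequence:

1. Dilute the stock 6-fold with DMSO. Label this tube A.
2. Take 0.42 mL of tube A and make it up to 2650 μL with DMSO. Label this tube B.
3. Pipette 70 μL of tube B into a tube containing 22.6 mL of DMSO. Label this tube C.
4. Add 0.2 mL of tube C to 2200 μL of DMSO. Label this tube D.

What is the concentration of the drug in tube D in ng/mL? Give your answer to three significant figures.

0.0680 ng/mL

Step 1: 6-fold → factor 6
Step 2: 0.42 mL brought to 2650 μL → factor 2.65/0.42 = 6.3095
Step 3: 70 μL + 22.6 mL = 22670 μL total → factor 22670/70 = 323.86
Step 4: 0.2 mL + 2200 μL = 2.4 mL total → factor 2.4/0.2 = 12
Overall dilution factor = 6 × 6.3095 × 323.86 × 12 = 1.4712 × 10^5
Final = 10.0 μg/mL / 1.4712 × 10^5 = 6.797 × 10^-5 μg/mL = 0.0680 ng/mL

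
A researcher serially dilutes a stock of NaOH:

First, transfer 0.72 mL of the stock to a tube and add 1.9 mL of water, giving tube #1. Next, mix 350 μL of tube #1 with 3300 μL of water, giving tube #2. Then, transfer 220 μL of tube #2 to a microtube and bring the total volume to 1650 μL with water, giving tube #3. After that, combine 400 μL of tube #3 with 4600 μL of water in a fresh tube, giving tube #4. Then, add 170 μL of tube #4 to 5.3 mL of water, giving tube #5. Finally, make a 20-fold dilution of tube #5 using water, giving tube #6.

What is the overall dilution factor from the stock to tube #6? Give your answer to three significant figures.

2.29 × 10^6

Step 1: 0.72 mL + 1.9 mL = 2.62 mL total → factor 2.62/0.72 = 3.6389
Step 2: 350 μL + 3300 μL = 3650 μL total → factor 3650/350 = 10.429
Step 3: 220 μL brought to 1650 μL → factor 1650/220 = 7.5
Step 4: 400 μL + 4600 μL = 5000 μL total → factor 5000/400 = 12.5
Step 5: 170 μL + 5.3 mL = 5470 μL total → factor 5470/170 = 32.176
Step 6: 20-fold → factor 20
Overall dilution factor = 3.6389 × 10.429 × 7.5 × 12.5 × 32.176 × 20 = 2.2895 × 10^6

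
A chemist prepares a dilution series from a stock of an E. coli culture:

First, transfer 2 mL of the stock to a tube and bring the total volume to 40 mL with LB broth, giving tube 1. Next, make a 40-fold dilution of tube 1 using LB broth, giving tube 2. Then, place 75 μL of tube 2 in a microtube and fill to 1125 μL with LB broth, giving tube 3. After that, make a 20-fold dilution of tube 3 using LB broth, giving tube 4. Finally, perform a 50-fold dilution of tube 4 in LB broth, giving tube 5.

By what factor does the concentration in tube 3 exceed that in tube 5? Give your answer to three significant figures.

Step 1: 2 mL brought to 40 mL → factor 40/2 = 20
Step 2: 40-fold → factor 40
Step 3: 75 μL brought to 1125 μL → factor 1125/75 = 15
Step 4: 20-fold → factor 20
Step 5: 50-fold → factor 50
Dilution factor to tube 3 = 12000; to tube 5 = 1.2 × 10^7
[tube 3]/[tube 5] = (factor to tube 5)/(factor to tube 3) = 1.2 × 10^7/12000 = 1.00 × 10^3

1.00 × 10^3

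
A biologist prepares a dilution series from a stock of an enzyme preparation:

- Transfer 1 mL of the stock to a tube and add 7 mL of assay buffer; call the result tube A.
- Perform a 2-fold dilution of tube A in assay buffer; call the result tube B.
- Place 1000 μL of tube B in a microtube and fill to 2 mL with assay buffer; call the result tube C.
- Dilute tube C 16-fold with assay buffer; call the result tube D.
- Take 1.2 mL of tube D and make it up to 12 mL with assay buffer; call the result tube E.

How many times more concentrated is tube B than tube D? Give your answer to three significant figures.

Step 1: 1 mL + 7 mL = 8 mL total → factor 8/1 = 8
Step 2: 2-fold → factor 2
Step 3: 1000 μL brought to 2 mL → factor 2000/1000 = 2
Step 4: 16-fold → factor 16
Dilution factor to tube B = 16; to tube D = 512
[tube B]/[tube D] = (factor to tube D)/(factor to tube B) = 512/16 = 32.0

32.0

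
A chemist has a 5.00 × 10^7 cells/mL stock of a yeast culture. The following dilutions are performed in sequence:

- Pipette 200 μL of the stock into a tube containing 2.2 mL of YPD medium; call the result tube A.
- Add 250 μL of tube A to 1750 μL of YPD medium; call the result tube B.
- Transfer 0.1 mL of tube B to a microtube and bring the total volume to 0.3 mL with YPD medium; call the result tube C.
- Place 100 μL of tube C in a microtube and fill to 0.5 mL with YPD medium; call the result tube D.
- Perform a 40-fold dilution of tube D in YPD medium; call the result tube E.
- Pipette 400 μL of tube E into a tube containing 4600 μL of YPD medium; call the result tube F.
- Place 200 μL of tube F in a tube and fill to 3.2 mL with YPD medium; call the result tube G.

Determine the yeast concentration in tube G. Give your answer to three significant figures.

4.34 cells/mL

Step 1: 200 μL + 2.2 mL = 2400 μL total → factor 2400/200 = 12
Step 2: 250 μL + 1750 μL = 2000 μL total → factor 2000/250 = 8
Step 3: 0.1 mL brought to 0.3 mL → factor 0.3/0.1 = 3
Step 4: 100 μL brought to 0.5 mL → factor 500/100 = 5
Step 5: 40-fold → factor 40
Step 6: 400 μL + 4600 μL = 5000 μL total → factor 5000/400 = 12.5
Step 7: 200 μL brought to 3.2 mL → factor 3200/200 = 16
Overall dilution factor = 12 × 8 × 3 × 5 × 40 × 12.5 × 16 = 1.152 × 10^7
Final = 5.00 × 10^7 cells/mL / 1.152 × 10^7 = 4.34 cells/mL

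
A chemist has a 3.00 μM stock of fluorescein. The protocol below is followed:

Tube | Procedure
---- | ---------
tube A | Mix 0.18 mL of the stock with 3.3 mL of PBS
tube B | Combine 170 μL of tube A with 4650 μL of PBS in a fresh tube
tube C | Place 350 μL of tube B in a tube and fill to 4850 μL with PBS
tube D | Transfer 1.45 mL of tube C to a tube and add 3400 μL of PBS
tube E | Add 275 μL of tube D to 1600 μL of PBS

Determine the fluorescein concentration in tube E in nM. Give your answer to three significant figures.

0.0173 nM

Step 1: 0.18 mL + 3.3 mL = 3.48 mL total → factor 3.48/0.18 = 19.333
Step 2: 170 μL + 4650 μL = 4820 μL total → factor 4820/170 = 28.353
Step 3: 350 μL brought to 4850 μL → factor 4850/350 = 13.857
Step 4: 1.45 mL + 3400 μL = 4.85 mL total → factor 4.85/1.45 = 3.3448
Step 5: 275 μL + 1600 μL = 1875 μL total → factor 1875/275 = 6.8182
Overall dilution factor = 19.333 × 28.353 × 13.857 × 3.3448 × 6.8182 = 1.7323 × 10^5
Final = 3.00 μM / 1.7323 × 10^5 = 1.732 × 10^-5 μM = 0.0173 nM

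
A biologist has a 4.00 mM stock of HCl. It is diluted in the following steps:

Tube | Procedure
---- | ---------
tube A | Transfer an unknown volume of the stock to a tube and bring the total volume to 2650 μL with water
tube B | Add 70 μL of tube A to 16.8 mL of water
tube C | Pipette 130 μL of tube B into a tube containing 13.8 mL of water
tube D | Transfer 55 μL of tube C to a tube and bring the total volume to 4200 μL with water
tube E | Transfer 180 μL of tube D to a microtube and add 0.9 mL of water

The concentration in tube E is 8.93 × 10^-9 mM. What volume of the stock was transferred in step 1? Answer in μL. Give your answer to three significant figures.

Step 1: v brought to 2650 μL → factor = 2650 μL/v
Step 2: 70 μL + 16.8 mL = 16870 μL total → factor 16870/70 = 241
Step 3: 130 μL + 13.8 mL = 13930 μL total → factor 13930/130 = 107.15
Step 4: 55 μL brought to 4200 μL → factor 4200/55 = 76.364
Step 5: 180 μL + 0.9 mL = 1080 μL total → factor 1080/180 = 6
Product of known-step factors = 1.1832 × 10^7
Overall factor = 4.00 mM / (8.93 × 10^-9 mM) = 4.4793 × 10^8
Step-1 factor = 4.4793 × 10^8 / 1.1832 × 10^7 = 37.857
v = 2650 μL / 37.857 = 70.0 μL

70.0 μL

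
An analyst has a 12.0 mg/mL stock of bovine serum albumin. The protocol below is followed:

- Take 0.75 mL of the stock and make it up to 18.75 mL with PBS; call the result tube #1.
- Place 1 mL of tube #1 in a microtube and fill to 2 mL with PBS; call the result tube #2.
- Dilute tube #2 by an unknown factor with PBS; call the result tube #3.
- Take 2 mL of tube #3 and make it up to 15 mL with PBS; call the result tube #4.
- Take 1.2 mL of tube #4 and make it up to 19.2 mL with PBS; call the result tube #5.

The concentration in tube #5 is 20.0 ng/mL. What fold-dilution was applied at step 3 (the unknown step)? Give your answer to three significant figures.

Step 1: 0.75 mL brought to 18.75 mL → factor 18.75/0.75 = 25
Step 2: 1 mL brought to 2 mL → factor 2/1 = 2
Step 3: unknown factor x
Step 4: 2 mL brought to 15 mL → factor 15/2 = 7.5
Step 5: 1.2 mL brought to 19.2 mL → factor 19.2/1.2 = 16
Product of known-step factors = 6000
Overall factor = 12.0 mg/mL / (20.0 ng/mL) = 6 × 10^5
x = 6 × 10^5 / 6000 = 100

100-fold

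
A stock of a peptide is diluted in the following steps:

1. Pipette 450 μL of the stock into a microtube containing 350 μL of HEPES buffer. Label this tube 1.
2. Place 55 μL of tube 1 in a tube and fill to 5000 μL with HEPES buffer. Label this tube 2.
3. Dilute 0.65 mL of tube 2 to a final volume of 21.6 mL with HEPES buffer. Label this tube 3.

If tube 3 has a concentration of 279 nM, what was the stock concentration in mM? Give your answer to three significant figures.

Step 1: 450 μL + 350 μL = 800 μL total → factor 800/450 = 1.7778
Step 2: 55 μL brought to 5000 μL → factor 5000/55 = 90.909
Step 3: 0.65 mL brought to 21.6 mL → factor 21.6/0.65 = 33.231
Overall dilution factor = 1.7778 × 90.909 × 33.231 = 5370.6
Stock = 279 nM × 5370.6 = 1.498 × 10^6 nM = 1.50 mM

1.50 mM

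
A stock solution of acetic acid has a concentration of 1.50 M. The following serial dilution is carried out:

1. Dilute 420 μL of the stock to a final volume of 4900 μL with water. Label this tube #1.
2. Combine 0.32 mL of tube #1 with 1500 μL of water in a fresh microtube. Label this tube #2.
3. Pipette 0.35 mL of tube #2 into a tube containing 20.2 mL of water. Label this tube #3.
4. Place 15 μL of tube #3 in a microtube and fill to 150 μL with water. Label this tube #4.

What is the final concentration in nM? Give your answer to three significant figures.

Step 1: 420 μL brought to 4900 μL → factor 4900/420 = 11.667
Step 2: 0.32 mL + 1500 μL = 1.82 mL total → factor 1.82/0.32 = 5.6875
Step 3: 0.35 mL + 20.2 mL = 20.55 mL total → factor 20.55/0.35 = 58.714
Step 4: 15 μL brought to 150 μL → factor 150/15 = 10
Overall dilution factor = 11.667 × 5.6875 × 58.714 × 10 = 38959
Final = 1.50 M / 38959 = 3.850 × 10^-5 M = 3.85 × 10^4 nM

3.85 × 10^4 nM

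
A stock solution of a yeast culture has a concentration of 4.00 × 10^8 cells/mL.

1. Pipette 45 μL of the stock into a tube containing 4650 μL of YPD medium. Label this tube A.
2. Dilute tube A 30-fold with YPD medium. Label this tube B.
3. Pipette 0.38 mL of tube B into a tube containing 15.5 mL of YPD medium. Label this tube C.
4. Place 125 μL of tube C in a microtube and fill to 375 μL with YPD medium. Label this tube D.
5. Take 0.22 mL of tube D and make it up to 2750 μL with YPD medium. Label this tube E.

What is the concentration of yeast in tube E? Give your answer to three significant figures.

Step 1: 45 μL + 4650 μL = 4695 μL total → factor 4695/45 = 104.33
Step 2: 30-fold → factor 30
Step 3: 0.38 mL + 15.5 mL = 15.88 mL total → factor 15.88/0.38 = 41.789
Step 4: 125 μL brought to 375 μL → factor 375/125 = 3
Step 5: 0.22 mL brought to 2750 μL → factor 2.75/0.22 = 12.5
Overall dilution factor = 104.33 × 30 × 41.789 × 3 × 12.5 = 4.905 × 10^6
Final = 4.00 × 10^8 cells/mL / 4.905 × 10^6 = 81.5 cells/mL

81.5 cells/mL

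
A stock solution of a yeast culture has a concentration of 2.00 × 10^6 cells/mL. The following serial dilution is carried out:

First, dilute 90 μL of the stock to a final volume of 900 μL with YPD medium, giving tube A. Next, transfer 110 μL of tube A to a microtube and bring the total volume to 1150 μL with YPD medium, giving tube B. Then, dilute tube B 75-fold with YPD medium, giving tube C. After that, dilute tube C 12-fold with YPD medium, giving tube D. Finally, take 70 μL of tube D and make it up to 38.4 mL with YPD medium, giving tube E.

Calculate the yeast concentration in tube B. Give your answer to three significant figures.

Step 1: 90 μL brought to 900 μL → factor 900/90 = 10
Step 2: 110 μL brought to 1150 μL → factor 1150/110 = 10.455
Dilution factor through tube B = 10 × 10.455 = 104.55
[tube B] = 2.00 × 10^6 cells/mL / 104.55 = 1.91 × 10^4 cells/mL

1.91 × 10^4 cells/mL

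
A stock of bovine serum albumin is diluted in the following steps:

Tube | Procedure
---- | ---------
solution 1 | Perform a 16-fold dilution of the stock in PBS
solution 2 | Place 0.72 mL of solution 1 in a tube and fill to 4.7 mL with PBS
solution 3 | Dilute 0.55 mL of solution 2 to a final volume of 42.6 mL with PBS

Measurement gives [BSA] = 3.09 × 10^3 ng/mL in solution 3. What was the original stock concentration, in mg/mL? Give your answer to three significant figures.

Step 1: 16-fold → factor 16
Step 2: 0.72 mL brought to 4.7 mL → factor 4.7/0.72 = 6.5278
Step 3: 0.55 mL brought to 42.6 mL → factor 42.6/0.55 = 77.455
Overall dilution factor = 16 × 6.5278 × 77.455 = 8089.7
Stock = 3.09 × 10^3 ng/mL × 8089.7 = 2.500 × 10^7 ng/mL = 25.0 mg/mL

25.0 mg/mL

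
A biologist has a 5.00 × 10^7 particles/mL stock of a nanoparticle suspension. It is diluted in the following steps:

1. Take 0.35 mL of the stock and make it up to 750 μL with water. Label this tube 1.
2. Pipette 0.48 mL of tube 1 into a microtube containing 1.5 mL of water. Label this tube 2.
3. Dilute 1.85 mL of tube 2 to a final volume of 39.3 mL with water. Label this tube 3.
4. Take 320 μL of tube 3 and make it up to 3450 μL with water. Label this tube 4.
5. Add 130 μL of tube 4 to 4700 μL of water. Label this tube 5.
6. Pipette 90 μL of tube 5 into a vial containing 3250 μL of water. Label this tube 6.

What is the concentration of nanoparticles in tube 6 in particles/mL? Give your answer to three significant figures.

17.9 particles/mL

Step 1: 0.35 mL brought to 750 μL → factor 0.75/0.35 = 2.1429
Step 2: 0.48 mL + 1.5 mL = 1.98 mL total → factor 1.98/0.48 = 4.125
Step 3: 1.85 mL brought to 39.3 mL → factor 39.3/1.85 = 21.243
Step 4: 320 μL brought to 3450 μL → factor 3450/320 = 10.781
Step 5: 130 μL + 4700 μL = 4830 μL total → factor 4830/130 = 37.154
Step 6: 90 μL + 3250 μL = 3340 μL total → factor 3340/90 = 37.111
Overall dilution factor = 2.1429 × 4.125 × 21.243 × 10.781 × 37.154 × 37.111 = 2.7914 × 10^6
Final = 5.00 × 10^7 particles/mL / 2.7914 × 10^6 = 17.9 particles/mL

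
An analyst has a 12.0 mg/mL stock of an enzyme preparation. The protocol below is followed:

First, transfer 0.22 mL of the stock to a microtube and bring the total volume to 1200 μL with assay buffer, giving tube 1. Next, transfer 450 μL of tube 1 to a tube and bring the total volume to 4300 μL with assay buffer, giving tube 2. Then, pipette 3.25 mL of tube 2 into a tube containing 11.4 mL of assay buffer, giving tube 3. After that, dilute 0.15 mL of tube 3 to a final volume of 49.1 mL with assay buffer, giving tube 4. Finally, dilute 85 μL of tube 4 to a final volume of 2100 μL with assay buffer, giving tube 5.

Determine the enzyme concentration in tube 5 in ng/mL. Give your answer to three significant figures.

Step 1: 0.22 mL brought to 1200 μL → factor 1.2/0.22 = 5.4545
Step 2: 450 μL brought to 4300 μL → factor 4300/450 = 9.5556
Step 3: 3.25 mL + 11.4 mL = 14.65 mL total → factor 14.65/3.25 = 4.5077
Step 4: 0.15 mL brought to 49.1 mL → factor 49.1/0.15 = 327.33
Step 5: 85 μL brought to 2100 μL → factor 2100/85 = 24.706
Overall dilution factor = 5.4545 × 9.5556 × 4.5077 × 327.33 × 24.706 = 1.9 × 10^6
Final = 12.0 mg/mL / 1.9 × 10^6 = 6.316 × 10^-6 mg/mL = 6.32 ng/mL

6.32 ng/mL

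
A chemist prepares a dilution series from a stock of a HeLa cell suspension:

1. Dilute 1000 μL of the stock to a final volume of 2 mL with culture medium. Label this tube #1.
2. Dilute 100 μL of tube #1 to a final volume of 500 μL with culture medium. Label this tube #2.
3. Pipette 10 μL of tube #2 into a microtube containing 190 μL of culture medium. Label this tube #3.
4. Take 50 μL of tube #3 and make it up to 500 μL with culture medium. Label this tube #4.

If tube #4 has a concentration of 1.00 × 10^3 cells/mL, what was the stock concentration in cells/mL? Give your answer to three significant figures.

2.00 × 10^6 cells/mL

Step 1: 1000 μL brought to 2 mL → factor 2000/1000 = 2
Step 2: 100 μL brought to 500 μL → factor 500/100 = 5
Step 3: 10 μL + 190 μL = 200 μL total → factor 200/10 = 20
Step 4: 50 μL brought to 500 μL → factor 500/50 = 10
Overall dilution factor = 2 × 5 × 20 × 10 = 2000
Stock = 1.00 × 10^3 cells/mL × 2000 = 2.00 × 10^6 cells/mL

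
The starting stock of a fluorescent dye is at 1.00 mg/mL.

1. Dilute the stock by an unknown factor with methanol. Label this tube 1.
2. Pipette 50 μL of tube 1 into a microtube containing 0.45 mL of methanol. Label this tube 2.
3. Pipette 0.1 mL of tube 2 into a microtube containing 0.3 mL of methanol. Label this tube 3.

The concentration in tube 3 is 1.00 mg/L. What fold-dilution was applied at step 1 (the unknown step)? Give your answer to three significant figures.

25.0-fold

Step 1: unknown factor x
Step 2: 50 μL + 0.45 mL = 500 μL total → factor 500/50 = 10
Step 3: 0.1 mL + 0.3 mL = 0.4 mL total → factor 0.4/0.1 = 4
Product of known-step factors = 40
Overall factor = 1.00 mg/mL / (1.00 mg/L) = 1000
x = 1000 / 40 = 25.0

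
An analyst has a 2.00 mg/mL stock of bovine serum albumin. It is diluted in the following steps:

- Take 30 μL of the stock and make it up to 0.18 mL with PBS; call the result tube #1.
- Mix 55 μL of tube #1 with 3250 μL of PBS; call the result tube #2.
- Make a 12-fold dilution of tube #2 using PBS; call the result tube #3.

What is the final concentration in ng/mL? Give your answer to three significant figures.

462 ng/mL

Step 1: 30 μL brought to 0.18 mL → factor 180/30 = 6
Step 2: 55 μL + 3250 μL = 3305 μL total → factor 3305/55 = 60.091
Step 3: 12-fold → factor 12
Overall dilution factor = 6 × 60.091 × 12 = 4326.5
Final = 2.00 mg/mL / 4326.5 = 0.0004623 mg/mL = 462 ng/mL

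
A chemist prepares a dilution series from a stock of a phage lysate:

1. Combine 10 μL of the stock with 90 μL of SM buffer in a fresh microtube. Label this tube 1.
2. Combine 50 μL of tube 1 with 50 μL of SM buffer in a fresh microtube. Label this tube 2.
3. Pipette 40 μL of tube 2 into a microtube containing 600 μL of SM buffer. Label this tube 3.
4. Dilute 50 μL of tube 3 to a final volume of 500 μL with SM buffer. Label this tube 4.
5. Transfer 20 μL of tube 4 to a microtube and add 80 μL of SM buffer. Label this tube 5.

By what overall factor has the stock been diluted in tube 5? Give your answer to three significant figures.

1.60 × 10^4

Step 1: 10 μL + 90 μL = 100 μL total → factor 100/10 = 10
Step 2: 50 μL + 50 μL = 100 μL total → factor 100/50 = 2
Step 3: 40 μL + 600 μL = 640 μL total → factor 640/40 = 16
Step 4: 50 μL brought to 500 μL → factor 500/50 = 10
Step 5: 20 μL + 80 μL = 100 μL total → factor 100/20 = 5
Overall dilution factor = 10 × 2 × 16 × 10 × 5 = 16000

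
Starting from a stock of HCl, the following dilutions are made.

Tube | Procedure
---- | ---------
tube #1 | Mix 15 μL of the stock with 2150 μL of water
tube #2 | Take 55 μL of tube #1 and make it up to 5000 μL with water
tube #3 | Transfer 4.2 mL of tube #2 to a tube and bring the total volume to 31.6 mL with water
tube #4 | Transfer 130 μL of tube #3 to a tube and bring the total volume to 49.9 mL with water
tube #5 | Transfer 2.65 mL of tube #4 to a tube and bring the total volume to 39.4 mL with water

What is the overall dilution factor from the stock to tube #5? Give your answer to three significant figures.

Step 1: 15 μL + 2150 μL = 2165 μL total → factor 2165/15 = 144.33
Step 2: 55 μL brought to 5000 μL → factor 5000/55 = 90.909
Step 3: 4.2 mL brought to 31.6 mL → factor 31.6/4.2 = 7.5238
Step 4: 130 μL brought to 49.9 mL → factor 49900/130 = 383.85
Step 5: 2.65 mL brought to 39.4 mL → factor 39.4/2.65 = 14.868
Overall dilution factor = 144.33 × 90.909 × 7.5238 × 383.85 × 14.868 = 5.634 × 10^8

5.63 × 10^8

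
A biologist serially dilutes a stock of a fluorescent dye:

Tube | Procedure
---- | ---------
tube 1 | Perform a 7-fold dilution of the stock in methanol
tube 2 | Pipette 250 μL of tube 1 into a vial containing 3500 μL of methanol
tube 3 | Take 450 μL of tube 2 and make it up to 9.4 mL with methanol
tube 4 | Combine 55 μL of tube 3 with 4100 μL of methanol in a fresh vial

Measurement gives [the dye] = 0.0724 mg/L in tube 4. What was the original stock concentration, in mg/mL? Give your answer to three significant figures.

12.0 mg/mL

Step 1: 7-fold → factor 7
Step 2: 250 μL + 3500 μL = 3750 μL total → factor 3750/250 = 15
Step 3: 450 μL brought to 9.4 mL → factor 9400/450 = 20.889
Step 4: 55 μL + 4100 μL = 4155 μL total → factor 4155/55 = 75.545
Overall dilution factor = 7 × 15 × 20.889 × 75.545 = 1.657 × 10^5
Stock = 0.0724 mg/L × 1.657 × 10^5 = 1.200 × 10^4 mg/L = 12.0 mg/mL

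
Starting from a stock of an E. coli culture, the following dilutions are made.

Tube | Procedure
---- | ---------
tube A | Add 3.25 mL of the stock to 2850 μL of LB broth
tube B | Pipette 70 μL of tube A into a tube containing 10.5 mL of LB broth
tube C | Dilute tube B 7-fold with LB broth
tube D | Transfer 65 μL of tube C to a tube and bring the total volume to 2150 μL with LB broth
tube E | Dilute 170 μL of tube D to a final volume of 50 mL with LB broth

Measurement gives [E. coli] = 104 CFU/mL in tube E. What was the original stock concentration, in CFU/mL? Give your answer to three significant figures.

2.01 × 10^9 CFU/mL

Step 1: 3.25 mL + 2850 μL = 6.1 mL total → factor 6.1/3.25 = 1.8769
Step 2: 70 μL + 10.5 mL = 10570 μL total → factor 10570/70 = 151
Step 3: 7-fold → factor 7
Step 4: 65 μL brought to 2150 μL → factor 2150/65 = 33.077
Step 5: 170 μL brought to 50 mL → factor 50000/170 = 294.12
Overall dilution factor = 1.8769 × 151 × 7 × 33.077 × 294.12 = 1.93 × 10^7
Stock = 104 CFU/mL × 1.93 × 10^7 = 2.01 × 10^9 CFU/mL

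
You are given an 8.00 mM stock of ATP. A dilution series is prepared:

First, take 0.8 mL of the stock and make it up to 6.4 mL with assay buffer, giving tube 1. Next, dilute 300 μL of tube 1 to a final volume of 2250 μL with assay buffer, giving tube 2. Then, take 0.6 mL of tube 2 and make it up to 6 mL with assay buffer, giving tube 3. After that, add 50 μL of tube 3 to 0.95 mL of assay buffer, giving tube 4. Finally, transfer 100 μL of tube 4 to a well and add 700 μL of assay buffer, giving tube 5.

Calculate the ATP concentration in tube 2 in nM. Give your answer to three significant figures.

1.33 × 10^5 nM

Step 1: 0.8 mL brought to 6.4 mL → factor 6.4/0.8 = 8
Step 2: 300 μL brought to 2250 μL → factor 2250/300 = 7.5
Dilution factor through tube 2 = 8 × 7.5 = 60
[tube 2] = 8.00 mM / 60 = 0.1333 mM = 1.33 × 10^5 nM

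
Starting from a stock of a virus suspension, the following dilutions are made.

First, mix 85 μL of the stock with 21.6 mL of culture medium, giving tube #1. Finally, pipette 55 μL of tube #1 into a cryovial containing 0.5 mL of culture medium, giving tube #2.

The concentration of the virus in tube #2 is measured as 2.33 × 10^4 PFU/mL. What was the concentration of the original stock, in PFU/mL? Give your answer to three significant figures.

Step 1: 85 μL + 21.6 mL = 21685 μL total → factor 21685/85 = 255.12
Step 2: 55 μL + 0.5 mL = 555 μL total → factor 555/55 = 10.091
Overall dilution factor = 255.12 × 10.091 = 2574.4
Stock = 2.33 × 10^4 PFU/mL × 2574.4 = 6.00 × 10^7 PFU/mL

6.00 × 10^7 PFU/mL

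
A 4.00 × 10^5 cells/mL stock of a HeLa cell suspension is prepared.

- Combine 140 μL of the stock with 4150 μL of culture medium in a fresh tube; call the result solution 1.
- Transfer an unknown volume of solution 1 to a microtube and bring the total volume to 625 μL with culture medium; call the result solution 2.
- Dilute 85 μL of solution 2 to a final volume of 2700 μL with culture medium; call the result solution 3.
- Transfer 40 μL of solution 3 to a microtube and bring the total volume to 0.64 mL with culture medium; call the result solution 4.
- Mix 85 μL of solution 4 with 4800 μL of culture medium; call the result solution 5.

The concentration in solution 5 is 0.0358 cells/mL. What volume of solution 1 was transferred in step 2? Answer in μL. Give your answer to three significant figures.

50.1 μL

Step 1: 140 μL + 4150 μL = 4290 μL total → factor 4290/140 = 30.643
Step 2: v brought to 625 μL → factor = 625 μL/v
Step 3: 85 μL brought to 2700 μL → factor 2700/85 = 31.765
Step 4: 40 μL brought to 0.64 mL → factor 640/40 = 16
Step 5: 85 μL + 4800 μL = 4885 μL total → factor 4885/85 = 57.471
Product of known-step factors = 8.9503 × 10^5
Overall factor = 4.00 × 10^5 cells/mL / (0.0358 cells/mL) = 1.1173 × 10^7
Step-2 factor = 1.1173 × 10^7 / 8.9503 × 10^5 = 12.484
v = 625 μL / 12.484 = 50.1 μL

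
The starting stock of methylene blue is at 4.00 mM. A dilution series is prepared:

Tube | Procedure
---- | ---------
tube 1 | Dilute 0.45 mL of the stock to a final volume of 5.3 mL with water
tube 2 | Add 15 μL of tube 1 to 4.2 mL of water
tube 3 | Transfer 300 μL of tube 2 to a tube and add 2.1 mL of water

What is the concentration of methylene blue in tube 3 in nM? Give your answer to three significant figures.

Step 1: 0.45 mL brought to 5.3 mL → factor 5.3/0.45 = 11.778
Step 2: 15 μL + 4.2 mL = 4215 μL total → factor 4215/15 = 281
Step 3: 300 μL + 2.1 mL = 2400 μL total → factor 2400/300 = 8
Overall dilution factor = 11.778 × 281 × 8 = 26476
Final = 4.00 mM / 26476 = 0.0001511 mM = 151 nM

151 nM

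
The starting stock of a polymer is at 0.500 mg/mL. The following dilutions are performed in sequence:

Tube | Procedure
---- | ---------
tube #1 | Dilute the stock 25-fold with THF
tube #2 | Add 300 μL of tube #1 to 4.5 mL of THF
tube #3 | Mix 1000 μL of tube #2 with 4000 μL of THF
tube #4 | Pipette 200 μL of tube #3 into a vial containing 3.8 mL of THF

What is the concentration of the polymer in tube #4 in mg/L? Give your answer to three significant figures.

Step 1: 25-fold → factor 25
Step 2: 300 μL + 4.5 mL = 4800 μL total → factor 4800/300 = 16
Step 3: 1000 μL + 4000 μL = 5000 μL total → factor 5000/1000 = 5
Step 4: 200 μL + 3.8 mL = 4000 μL total → factor 4000/200 = 20
Overall dilution factor = 25 × 16 × 5 × 20 = 40000
Final = 0.500 mg/mL / 40000 = 1.250 × 10^-5 mg/mL = 0.0125 mg/L

0.0125 mg/L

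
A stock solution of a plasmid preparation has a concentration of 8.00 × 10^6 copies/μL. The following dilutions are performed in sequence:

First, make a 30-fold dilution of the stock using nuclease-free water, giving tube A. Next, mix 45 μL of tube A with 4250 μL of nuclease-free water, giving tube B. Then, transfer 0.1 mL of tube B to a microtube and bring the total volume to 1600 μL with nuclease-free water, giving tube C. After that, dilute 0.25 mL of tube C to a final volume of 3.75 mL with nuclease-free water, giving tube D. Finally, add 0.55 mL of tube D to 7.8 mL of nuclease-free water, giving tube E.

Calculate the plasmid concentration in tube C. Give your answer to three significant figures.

175 copies/μL

Step 1: 30-fold → factor 30
Step 2: 45 μL + 4250 μL = 4295 μL total → factor 4295/45 = 95.444
Step 3: 0.1 mL brought to 1600 μL → factor 1.6/0.1 = 16
Dilution factor through tube C = 30 × 95.444 × 16 = 45813
[tube C] = 8.00 × 10^6 copies/μL / 45813 = 175 copies/μL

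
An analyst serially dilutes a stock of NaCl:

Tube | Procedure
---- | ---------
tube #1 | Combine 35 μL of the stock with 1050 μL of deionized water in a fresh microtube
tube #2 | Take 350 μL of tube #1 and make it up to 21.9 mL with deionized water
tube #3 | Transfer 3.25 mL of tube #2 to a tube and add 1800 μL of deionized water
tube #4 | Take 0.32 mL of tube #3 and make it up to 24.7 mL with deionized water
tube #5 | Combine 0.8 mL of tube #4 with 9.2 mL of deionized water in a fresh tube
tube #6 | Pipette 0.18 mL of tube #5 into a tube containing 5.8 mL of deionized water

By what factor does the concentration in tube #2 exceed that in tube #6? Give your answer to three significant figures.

Step 1: 35 μL + 1050 μL = 1085 μL total → factor 1085/35 = 31
Step 2: 350 μL brought to 21.9 mL → factor 21900/350 = 62.571
Step 3: 3.25 mL + 1800 μL = 5.05 mL total → factor 5.05/3.25 = 1.5538
Step 4: 0.32 mL brought to 24.7 mL → factor 24.7/0.32 = 77.188
Step 5: 0.8 mL + 9.2 mL = 10 mL total → factor 10/0.8 = 12.5
Step 6: 0.18 mL + 5.8 mL = 5.98 mL total → factor 5.98/0.18 = 33.222
Dilution factor to tube #2 = 1939.7; to tube #6 = 9.6612 × 10^7
[tube #2]/[tube #6] = (factor to tube #6)/(factor to tube #2) = 9.6612 × 10^7/1939.7 = 4.98 × 10^4

4.98 × 10^4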